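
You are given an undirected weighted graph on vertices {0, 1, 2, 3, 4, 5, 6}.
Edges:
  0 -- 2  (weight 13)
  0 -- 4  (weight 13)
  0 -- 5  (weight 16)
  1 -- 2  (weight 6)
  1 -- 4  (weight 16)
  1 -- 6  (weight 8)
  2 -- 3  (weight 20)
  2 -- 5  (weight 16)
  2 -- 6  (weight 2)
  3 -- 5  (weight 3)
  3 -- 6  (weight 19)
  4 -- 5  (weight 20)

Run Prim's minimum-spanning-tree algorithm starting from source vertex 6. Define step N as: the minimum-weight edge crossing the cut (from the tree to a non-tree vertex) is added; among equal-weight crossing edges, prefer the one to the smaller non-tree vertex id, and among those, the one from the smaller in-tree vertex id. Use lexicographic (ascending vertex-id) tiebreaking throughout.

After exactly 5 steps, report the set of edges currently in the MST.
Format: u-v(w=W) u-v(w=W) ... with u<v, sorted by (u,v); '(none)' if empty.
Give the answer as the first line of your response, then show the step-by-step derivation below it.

0-2(w=13) 0-4(w=13) 0-5(w=16) 1-2(w=6) 2-6(w=2)

step 1: add edge 2-6 (w=2); MST = {2-6(w=2)}
step 2: add edge 1-2 (w=6); MST = {1-2(w=6) 2-6(w=2)}
step 3: add edge 0-2 (w=13); MST = {0-2(w=13) 1-2(w=6) 2-6(w=2)}
step 4: add edge 0-4 (w=13); MST = {0-2(w=13) 0-4(w=13) 1-2(w=6) 2-6(w=2)}
step 5: add edge 0-5 (w=16); MST = {0-2(w=13) 0-4(w=13) 0-5(w=16) 1-2(w=6) 2-6(w=2)}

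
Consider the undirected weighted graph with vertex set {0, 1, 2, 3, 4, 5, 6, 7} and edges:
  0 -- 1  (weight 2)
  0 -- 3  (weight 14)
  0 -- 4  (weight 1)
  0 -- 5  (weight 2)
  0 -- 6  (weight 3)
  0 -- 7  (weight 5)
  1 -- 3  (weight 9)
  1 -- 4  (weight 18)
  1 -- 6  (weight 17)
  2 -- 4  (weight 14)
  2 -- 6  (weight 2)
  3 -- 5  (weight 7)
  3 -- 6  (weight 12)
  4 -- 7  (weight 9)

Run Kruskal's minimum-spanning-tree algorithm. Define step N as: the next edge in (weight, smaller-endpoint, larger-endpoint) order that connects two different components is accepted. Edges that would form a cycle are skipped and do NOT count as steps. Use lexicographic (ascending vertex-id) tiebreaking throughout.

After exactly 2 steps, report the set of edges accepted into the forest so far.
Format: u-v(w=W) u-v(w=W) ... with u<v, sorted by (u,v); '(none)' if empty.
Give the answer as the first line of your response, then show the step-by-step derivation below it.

0-1(w=2) 0-4(w=1)

step 1: add edge 0-4 (w=1); MST = {0-4(w=1)}
step 2: add edge 0-1 (w=2); MST = {0-1(w=2) 0-4(w=1)}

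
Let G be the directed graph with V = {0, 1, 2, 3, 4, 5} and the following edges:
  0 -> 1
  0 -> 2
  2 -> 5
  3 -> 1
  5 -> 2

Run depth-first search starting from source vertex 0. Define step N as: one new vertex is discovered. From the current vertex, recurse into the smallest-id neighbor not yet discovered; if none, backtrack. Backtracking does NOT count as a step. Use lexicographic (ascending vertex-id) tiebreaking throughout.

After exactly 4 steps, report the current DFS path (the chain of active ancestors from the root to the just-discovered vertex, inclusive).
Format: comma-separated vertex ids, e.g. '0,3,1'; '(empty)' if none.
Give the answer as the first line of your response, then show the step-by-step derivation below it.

0,2,5

step 1: discover 0; path=0; order=0
step 2: discover 1; path=0>1; order=0,1
step 3: discover 2; path=0>2; order=0,1,2
step 4: discover 5; path=0>2>5; order=0,1,2,5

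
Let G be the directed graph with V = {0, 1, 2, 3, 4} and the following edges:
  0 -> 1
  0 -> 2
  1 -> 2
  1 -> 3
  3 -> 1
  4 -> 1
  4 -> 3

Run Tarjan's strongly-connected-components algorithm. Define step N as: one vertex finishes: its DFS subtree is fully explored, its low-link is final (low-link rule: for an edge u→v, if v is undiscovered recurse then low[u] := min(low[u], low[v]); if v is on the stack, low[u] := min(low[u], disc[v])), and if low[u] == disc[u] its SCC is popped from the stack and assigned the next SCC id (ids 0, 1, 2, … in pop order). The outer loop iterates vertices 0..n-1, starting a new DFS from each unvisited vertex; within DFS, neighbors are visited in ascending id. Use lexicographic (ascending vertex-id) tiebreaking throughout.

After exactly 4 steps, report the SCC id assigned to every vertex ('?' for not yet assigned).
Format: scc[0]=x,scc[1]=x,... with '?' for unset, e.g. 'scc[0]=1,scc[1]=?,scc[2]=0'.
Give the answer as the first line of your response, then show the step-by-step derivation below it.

scc[0]=2,scc[1]=1,scc[2]=0,scc[3]=1,scc[4]=?

step 1: low=(low[0]=0,low[1]=1,low[2]=2,low[3]=?,low[4]=?); scc=(scc[0]=?,scc[1]=?,scc[2]=0,scc[3]=?,scc[4]=?)
step 2: low=(low[0]=0,low[1]=1,low[2]=2,low[3]=1,low[4]=?); scc=(scc[0]=?,scc[1]=?,scc[2]=0,scc[3]=?,scc[4]=?)
step 3: low=(low[0]=0,low[1]=1,low[2]=2,low[3]=1,low[4]=?); scc=(scc[0]=?,scc[1]=1,scc[2]=0,scc[3]=1,scc[4]=?)
step 4: low=(low[0]=0,low[1]=1,low[2]=2,low[3]=1,low[4]=?); scc=(scc[0]=2,scc[1]=1,scc[2]=0,scc[3]=1,scc[4]=?)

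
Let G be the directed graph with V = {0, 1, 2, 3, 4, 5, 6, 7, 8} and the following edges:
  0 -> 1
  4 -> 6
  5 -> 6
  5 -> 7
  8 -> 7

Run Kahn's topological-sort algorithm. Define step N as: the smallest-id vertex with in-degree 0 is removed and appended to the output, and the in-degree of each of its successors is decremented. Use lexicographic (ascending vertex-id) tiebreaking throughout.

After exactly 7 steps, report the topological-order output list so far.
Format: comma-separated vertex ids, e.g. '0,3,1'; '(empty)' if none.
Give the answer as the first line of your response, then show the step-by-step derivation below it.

0,1,2,3,4,5,6

step 1: output 0; order=[0]; indeg=(0,0,0,0,0,0,2,2,0)
step 2: output 1; order=[0,1]; indeg=(0,0,0,0,0,0,2,2,0)
step 3: output 2; order=[0,1,2]; indeg=(0,0,0,0,0,0,2,2,0)
step 4: output 3; order=[0,1,2,3]; indeg=(0,0,0,0,0,0,2,2,0)
step 5: output 4; order=[0,1,2,3,4]; indeg=(0,0,0,0,0,0,1,2,0)
step 6: output 5; order=[0,1,2,3,4,5]; indeg=(0,0,0,0,0,0,0,1,0)
step 7: output 6; order=[0,1,2,3,4,5,6]; indeg=(0,0,0,0,0,0,0,1,0)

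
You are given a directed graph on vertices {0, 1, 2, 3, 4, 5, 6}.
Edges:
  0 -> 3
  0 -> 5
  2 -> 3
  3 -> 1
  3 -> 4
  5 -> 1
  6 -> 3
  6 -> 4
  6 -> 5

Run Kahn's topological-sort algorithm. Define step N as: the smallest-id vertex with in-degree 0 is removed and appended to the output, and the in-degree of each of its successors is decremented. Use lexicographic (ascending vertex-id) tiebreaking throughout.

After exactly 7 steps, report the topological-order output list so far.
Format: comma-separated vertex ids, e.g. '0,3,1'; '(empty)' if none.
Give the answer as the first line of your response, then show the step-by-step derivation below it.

0,2,6,3,4,5,1

step 1: output 0; order=[0]; indeg=(0,2,0,2,2,1,0)
step 2: output 2; order=[0,2]; indeg=(0,2,0,1,2,1,0)
step 3: output 6; order=[0,2,6]; indeg=(0,2,0,0,1,0,0)
step 4: output 3; order=[0,2,6,3]; indeg=(0,1,0,0,0,0,0)
step 5: output 4; order=[0,2,6,3,4]; indeg=(0,1,0,0,0,0,0)
step 6: output 5; order=[0,2,6,3,4,5]; indeg=(0,0,0,0,0,0,0)
step 7: output 1; order=[0,2,6,3,4,5,1]; indeg=(0,0,0,0,0,0,0)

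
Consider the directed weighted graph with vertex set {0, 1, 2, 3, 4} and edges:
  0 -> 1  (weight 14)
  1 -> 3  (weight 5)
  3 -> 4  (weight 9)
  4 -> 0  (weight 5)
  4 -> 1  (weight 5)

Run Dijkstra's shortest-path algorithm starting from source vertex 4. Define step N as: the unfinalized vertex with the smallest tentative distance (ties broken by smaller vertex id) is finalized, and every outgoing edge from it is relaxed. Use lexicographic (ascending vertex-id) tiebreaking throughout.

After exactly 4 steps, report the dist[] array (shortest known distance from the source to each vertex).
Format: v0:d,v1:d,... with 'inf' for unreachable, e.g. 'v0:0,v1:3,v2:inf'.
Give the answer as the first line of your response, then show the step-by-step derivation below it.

v0:5,v1:5,v2:inf,v3:10,v4:0

step 1: dist = v0:5,v1:5,v2:inf,v3:inf,v4:0
step 2: dist = v0:5,v1:5,v2:inf,v3:inf,v4:0
step 3: dist = v0:5,v1:5,v2:inf,v3:10,v4:0
step 4: dist = v0:5,v1:5,v2:inf,v3:10,v4:0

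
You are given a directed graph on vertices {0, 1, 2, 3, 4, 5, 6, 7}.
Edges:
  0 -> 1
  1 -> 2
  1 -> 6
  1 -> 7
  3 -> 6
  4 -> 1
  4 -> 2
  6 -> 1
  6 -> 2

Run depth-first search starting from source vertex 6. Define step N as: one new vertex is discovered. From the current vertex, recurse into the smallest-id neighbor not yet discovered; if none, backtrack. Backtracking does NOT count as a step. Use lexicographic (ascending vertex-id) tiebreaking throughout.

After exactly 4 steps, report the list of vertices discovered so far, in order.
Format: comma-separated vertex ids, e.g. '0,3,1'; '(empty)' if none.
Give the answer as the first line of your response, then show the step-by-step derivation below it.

6,1,2,7

step 1: discover 6; path=6; order=6
step 2: discover 1; path=6>1; order=6,1
step 3: discover 2; path=6>1>2; order=6,1,2
step 4: discover 7; path=6>1>7; order=6,1,2,7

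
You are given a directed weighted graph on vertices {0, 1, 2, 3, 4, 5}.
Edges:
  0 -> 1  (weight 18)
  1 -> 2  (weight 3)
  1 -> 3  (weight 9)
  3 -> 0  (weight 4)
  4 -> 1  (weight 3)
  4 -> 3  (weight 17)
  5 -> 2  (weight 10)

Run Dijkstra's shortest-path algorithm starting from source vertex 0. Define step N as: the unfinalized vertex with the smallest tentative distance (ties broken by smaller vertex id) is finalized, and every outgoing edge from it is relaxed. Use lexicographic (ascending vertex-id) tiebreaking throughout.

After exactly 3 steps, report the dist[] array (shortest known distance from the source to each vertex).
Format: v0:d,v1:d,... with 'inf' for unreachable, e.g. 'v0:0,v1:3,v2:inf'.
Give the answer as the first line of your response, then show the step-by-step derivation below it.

v0:0,v1:18,v2:21,v3:27,v4:inf,v5:inf

step 1: dist = v0:0,v1:18,v2:inf,v3:inf,v4:inf,v5:inf
step 2: dist = v0:0,v1:18,v2:21,v3:27,v4:inf,v5:inf
step 3: dist = v0:0,v1:18,v2:21,v3:27,v4:inf,v5:inf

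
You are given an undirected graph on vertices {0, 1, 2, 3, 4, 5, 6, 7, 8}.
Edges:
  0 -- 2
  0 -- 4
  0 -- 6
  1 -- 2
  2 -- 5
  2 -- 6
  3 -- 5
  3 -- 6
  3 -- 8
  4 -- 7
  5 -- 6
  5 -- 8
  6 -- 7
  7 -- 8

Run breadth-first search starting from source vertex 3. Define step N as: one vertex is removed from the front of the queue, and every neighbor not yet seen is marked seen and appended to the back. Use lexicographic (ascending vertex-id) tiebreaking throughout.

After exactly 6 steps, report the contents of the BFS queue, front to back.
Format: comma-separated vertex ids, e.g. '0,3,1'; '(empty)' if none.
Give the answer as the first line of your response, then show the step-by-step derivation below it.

7,1,4

step 1: dequeue 3; queue=[5,6,8]; order=3
step 2: dequeue 5; queue=[6,8,2]; order=3,5
step 3: dequeue 6; queue=[8,2,0,7]; order=3,5,6
step 4: dequeue 8; queue=[2,0,7]; order=3,5,6,8
step 5: dequeue 2; queue=[0,7,1]; order=3,5,6,8,2
step 6: dequeue 0; queue=[7,1,4]; order=3,5,6,8,2,0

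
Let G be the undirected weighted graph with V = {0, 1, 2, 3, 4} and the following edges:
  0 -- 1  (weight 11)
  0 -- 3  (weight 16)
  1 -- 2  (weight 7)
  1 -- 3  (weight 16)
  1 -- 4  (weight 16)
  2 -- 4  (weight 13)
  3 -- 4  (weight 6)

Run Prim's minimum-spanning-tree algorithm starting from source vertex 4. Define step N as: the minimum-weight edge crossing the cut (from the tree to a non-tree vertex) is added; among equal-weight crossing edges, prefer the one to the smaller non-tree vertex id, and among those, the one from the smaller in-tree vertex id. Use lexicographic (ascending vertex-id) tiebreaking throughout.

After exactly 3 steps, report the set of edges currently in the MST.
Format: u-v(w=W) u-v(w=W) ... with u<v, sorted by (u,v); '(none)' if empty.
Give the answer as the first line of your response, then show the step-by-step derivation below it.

1-2(w=7) 2-4(w=13) 3-4(w=6)

step 1: add edge 3-4 (w=6); MST = {3-4(w=6)}
step 2: add edge 2-4 (w=13); MST = {2-4(w=13) 3-4(w=6)}
step 3: add edge 1-2 (w=7); MST = {1-2(w=7) 2-4(w=13) 3-4(w=6)}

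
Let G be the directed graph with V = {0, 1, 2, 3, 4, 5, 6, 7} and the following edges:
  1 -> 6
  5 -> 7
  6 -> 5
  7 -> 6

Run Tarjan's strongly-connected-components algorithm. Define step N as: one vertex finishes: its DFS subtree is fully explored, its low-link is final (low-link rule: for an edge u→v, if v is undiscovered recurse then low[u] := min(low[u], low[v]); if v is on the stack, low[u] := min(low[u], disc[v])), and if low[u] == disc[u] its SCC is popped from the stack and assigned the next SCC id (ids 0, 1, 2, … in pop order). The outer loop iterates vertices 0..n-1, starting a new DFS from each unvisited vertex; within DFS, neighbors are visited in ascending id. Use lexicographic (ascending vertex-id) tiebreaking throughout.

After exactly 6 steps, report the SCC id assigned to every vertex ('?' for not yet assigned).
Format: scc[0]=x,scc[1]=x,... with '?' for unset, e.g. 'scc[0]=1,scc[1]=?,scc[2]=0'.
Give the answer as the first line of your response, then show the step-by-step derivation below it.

scc[0]=0,scc[1]=2,scc[2]=3,scc[3]=?,scc[4]=?,scc[5]=1,scc[6]=1,scc[7]=1

step 1: low=(low[0]=0,low[1]=?,low[2]=?,low[3]=?,low[4]=?,low[5]=?,low[6]=?,low[7]=?); scc=(scc[0]=0,scc[1]=?,scc[2]=?,scc[3]=?,scc[4]=?,scc[5]=?,scc[6]=?,scc[7]=?)
step 2: low=(low[0]=0,low[1]=1,low[2]=?,low[3]=?,low[4]=?,low[5]=3,low[6]=2,low[7]=2); scc=(scc[0]=0,scc[1]=?,scc[2]=?,scc[3]=?,scc[4]=?,scc[5]=?,scc[6]=?,scc[7]=?)
step 3: low=(low[0]=0,low[1]=1,low[2]=?,low[3]=?,low[4]=?,low[5]=2,low[6]=2,low[7]=2); scc=(scc[0]=0,scc[1]=?,scc[2]=?,scc[3]=?,scc[4]=?,scc[5]=?,scc[6]=?,scc[7]=?)
step 4: low=(low[0]=0,low[1]=1,low[2]=?,low[3]=?,low[4]=?,low[5]=2,low[6]=2,low[7]=2); scc=(scc[0]=0,scc[1]=?,scc[2]=?,scc[3]=?,scc[4]=?,scc[5]=1,scc[6]=1,scc[7]=1)
step 5: low=(low[0]=0,low[1]=1,low[2]=?,low[3]=?,low[4]=?,low[5]=2,low[6]=2,low[7]=2); scc=(scc[0]=0,scc[1]=2,scc[2]=?,scc[3]=?,scc[4]=?,scc[5]=1,scc[6]=1,scc[7]=1)
step 6: low=(low[0]=0,low[1]=1,low[2]=5,low[3]=?,low[4]=?,low[5]=2,low[6]=2,low[7]=2); scc=(scc[0]=0,scc[1]=2,scc[2]=3,scc[3]=?,scc[4]=?,scc[5]=1,scc[6]=1,scc[7]=1)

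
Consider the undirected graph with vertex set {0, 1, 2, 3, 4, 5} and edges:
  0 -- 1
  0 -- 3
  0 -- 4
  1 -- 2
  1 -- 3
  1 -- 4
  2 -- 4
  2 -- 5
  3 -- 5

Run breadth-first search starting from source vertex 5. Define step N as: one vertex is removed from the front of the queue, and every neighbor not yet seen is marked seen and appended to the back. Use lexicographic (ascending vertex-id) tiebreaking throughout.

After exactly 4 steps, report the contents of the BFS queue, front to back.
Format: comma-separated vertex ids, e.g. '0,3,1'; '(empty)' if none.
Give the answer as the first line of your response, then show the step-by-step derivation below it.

4,0

step 1: dequeue 5; queue=[2,3]; order=5
step 2: dequeue 2; queue=[3,1,4]; order=5,2
step 3: dequeue 3; queue=[1,4,0]; order=5,2,3
step 4: dequeue 1; queue=[4,0]; order=5,2,3,1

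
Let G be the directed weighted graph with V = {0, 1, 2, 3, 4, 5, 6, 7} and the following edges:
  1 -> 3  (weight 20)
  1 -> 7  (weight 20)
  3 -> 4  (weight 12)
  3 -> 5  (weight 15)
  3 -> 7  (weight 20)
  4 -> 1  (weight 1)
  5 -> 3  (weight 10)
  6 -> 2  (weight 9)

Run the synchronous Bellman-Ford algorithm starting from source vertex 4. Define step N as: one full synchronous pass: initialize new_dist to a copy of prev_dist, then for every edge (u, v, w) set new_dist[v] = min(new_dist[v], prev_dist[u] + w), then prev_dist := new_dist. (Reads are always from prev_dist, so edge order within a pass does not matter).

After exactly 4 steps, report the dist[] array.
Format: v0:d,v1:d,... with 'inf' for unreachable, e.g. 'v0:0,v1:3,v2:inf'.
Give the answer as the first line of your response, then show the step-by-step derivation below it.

v0:inf,v1:1,v2:inf,v3:21,v4:0,v5:36,v6:inf,v7:21

step 1: dist = v0:inf,v1:1,v2:inf,v3:inf,v4:0,v5:inf,v6:inf,v7:inf
step 2: dist = v0:inf,v1:1,v2:inf,v3:21,v4:0,v5:inf,v6:inf,v7:21
step 3: dist = v0:inf,v1:1,v2:inf,v3:21,v4:0,v5:36,v6:inf,v7:21
step 4: dist = v0:inf,v1:1,v2:inf,v3:21,v4:0,v5:36,v6:inf,v7:21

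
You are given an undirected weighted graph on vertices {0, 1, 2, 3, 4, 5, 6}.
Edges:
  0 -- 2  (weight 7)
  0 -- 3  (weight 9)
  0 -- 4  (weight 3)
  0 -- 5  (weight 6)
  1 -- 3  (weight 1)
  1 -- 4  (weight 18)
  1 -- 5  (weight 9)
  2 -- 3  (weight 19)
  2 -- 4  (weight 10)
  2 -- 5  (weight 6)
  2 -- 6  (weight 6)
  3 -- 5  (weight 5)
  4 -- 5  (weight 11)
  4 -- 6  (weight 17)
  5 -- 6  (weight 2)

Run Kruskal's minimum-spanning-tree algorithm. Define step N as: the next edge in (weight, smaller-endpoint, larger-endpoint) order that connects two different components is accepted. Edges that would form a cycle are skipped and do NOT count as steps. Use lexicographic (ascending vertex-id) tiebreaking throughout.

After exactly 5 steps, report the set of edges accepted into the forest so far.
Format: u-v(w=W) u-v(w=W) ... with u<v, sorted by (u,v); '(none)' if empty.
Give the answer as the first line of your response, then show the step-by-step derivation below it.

0-4(w=3) 0-5(w=6) 1-3(w=1) 3-5(w=5) 5-6(w=2)

step 1: add edge 1-3 (w=1); MST = {1-3(w=1)}
step 2: add edge 5-6 (w=2); MST = {1-3(w=1) 5-6(w=2)}
step 3: add edge 0-4 (w=3); MST = {0-4(w=3) 1-3(w=1) 5-6(w=2)}
step 4: add edge 3-5 (w=5); MST = {0-4(w=3) 1-3(w=1) 3-5(w=5) 5-6(w=2)}
step 5: add edge 0-5 (w=6); MST = {0-4(w=3) 0-5(w=6) 1-3(w=1) 3-5(w=5) 5-6(w=2)}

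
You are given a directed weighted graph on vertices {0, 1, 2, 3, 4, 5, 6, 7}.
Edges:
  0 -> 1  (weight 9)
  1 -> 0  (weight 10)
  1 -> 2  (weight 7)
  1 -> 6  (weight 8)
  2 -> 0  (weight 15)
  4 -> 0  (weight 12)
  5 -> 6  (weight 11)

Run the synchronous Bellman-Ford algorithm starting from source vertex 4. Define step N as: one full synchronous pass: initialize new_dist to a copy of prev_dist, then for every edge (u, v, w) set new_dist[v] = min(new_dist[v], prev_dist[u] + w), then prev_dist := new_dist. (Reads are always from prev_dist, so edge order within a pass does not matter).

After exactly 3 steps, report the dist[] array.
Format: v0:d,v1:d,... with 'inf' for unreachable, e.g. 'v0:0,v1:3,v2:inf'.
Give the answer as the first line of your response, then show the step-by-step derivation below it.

v0:12,v1:21,v2:28,v3:inf,v4:0,v5:inf,v6:29,v7:inf

step 1: dist = v0:12,v1:inf,v2:inf,v3:inf,v4:0,v5:inf,v6:inf,v7:inf
step 2: dist = v0:12,v1:21,v2:inf,v3:inf,v4:0,v5:inf,v6:inf,v7:inf
step 3: dist = v0:12,v1:21,v2:28,v3:inf,v4:0,v5:inf,v6:29,v7:inf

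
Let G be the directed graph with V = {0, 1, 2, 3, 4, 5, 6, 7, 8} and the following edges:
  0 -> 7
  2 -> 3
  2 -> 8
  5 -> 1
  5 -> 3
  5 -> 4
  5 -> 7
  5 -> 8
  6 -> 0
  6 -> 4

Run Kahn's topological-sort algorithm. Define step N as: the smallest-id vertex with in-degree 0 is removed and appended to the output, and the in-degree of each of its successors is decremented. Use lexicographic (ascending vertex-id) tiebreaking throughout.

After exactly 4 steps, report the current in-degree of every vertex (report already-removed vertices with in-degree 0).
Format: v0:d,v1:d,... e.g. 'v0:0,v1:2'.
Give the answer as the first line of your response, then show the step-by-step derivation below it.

v0:1,v1:0,v2:0,v3:0,v4:1,v5:0,v6:0,v7:1,v8:0

step 1: output 2; order=[2]; indeg=(1,1,0,1,2,0,0,2,1)
step 2: output 5; order=[2,5]; indeg=(1,0,0,0,1,0,0,1,0)
step 3: output 1; order=[2,5,1]; indeg=(1,0,0,0,1,0,0,1,0)
step 4: output 3; order=[2,5,1,3]; indeg=(1,0,0,0,1,0,0,1,0)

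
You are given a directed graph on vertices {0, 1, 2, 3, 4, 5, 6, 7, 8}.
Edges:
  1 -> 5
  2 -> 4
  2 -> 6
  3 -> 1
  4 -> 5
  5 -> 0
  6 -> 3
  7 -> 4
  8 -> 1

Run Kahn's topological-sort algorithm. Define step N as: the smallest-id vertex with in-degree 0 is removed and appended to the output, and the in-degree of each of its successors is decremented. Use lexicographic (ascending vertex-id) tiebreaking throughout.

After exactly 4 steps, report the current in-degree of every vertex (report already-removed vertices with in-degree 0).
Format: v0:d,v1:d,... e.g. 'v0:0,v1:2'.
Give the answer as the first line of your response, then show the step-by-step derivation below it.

v0:1,v1:1,v2:0,v3:0,v4:0,v5:2,v6:0,v7:0,v8:0

step 1: output 2; order=[2]; indeg=(1,2,0,1,1,2,0,0,0)
step 2: output 6; order=[2,6]; indeg=(1,2,0,0,1,2,0,0,0)
step 3: output 3; order=[2,6,3]; indeg=(1,1,0,0,1,2,0,0,0)
step 4: output 7; order=[2,6,3,7]; indeg=(1,1,0,0,0,2,0,0,0)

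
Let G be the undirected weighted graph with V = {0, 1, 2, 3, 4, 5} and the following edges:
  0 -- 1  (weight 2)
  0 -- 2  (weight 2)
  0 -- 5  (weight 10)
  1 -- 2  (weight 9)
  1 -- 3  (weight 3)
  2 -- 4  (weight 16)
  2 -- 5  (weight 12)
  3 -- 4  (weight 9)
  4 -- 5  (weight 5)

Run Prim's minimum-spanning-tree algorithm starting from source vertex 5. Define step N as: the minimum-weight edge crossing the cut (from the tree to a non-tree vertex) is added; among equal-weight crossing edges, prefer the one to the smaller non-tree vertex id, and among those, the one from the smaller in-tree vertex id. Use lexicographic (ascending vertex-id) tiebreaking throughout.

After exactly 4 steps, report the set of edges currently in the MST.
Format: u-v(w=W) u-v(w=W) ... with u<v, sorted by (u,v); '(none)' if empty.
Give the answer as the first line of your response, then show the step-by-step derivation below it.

0-1(w=2) 1-3(w=3) 3-4(w=9) 4-5(w=5)

step 1: add edge 4-5 (w=5); MST = {4-5(w=5)}
step 2: add edge 3-4 (w=9); MST = {3-4(w=9) 4-5(w=5)}
step 3: add edge 1-3 (w=3); MST = {1-3(w=3) 3-4(w=9) 4-5(w=5)}
step 4: add edge 0-1 (w=2); MST = {0-1(w=2) 1-3(w=3) 3-4(w=9) 4-5(w=5)}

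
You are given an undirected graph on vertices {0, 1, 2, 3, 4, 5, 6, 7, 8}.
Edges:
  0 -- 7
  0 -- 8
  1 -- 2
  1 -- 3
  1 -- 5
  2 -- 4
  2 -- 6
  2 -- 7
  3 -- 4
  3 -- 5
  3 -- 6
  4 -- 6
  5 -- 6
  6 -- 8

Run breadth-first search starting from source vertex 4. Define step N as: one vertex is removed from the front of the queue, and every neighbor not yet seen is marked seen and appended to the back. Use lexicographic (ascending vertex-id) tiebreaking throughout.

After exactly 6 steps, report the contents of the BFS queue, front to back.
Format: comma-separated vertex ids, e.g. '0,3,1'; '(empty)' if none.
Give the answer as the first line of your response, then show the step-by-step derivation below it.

5,8,0

step 1: dequeue 4; queue=[2,3,6]; order=4
step 2: dequeue 2; queue=[3,6,1,7]; order=4,2
step 3: dequeue 3; queue=[6,1,7,5]; order=4,2,3
step 4: dequeue 6; queue=[1,7,5,8]; order=4,2,3,6
step 5: dequeue 1; queue=[7,5,8]; order=4,2,3,6,1
step 6: dequeue 7; queue=[5,8,0]; order=4,2,3,6,1,7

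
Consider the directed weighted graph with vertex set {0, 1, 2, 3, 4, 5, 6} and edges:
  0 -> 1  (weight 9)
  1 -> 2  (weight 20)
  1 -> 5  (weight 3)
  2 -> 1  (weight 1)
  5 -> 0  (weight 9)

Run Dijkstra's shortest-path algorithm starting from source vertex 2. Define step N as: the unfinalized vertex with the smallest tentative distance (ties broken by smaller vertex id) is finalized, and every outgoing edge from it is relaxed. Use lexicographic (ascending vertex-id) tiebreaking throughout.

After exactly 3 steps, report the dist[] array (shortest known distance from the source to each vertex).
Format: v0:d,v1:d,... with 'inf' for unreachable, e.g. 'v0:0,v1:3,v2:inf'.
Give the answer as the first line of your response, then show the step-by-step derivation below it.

v0:13,v1:1,v2:0,v3:inf,v4:inf,v5:4,v6:inf

step 1: dist = v0:inf,v1:1,v2:0,v3:inf,v4:inf,v5:inf,v6:inf
step 2: dist = v0:inf,v1:1,v2:0,v3:inf,v4:inf,v5:4,v6:inf
step 3: dist = v0:13,v1:1,v2:0,v3:inf,v4:inf,v5:4,v6:inf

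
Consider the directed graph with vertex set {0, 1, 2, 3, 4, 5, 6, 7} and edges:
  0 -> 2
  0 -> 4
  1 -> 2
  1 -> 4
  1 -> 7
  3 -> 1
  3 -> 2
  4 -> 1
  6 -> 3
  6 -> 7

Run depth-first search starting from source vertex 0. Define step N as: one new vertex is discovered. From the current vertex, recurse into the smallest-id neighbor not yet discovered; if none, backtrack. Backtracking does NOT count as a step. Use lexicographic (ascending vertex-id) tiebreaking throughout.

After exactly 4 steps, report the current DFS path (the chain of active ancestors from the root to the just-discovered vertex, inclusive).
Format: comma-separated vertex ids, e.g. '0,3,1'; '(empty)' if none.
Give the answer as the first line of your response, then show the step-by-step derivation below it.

0,4,1

step 1: discover 0; path=0; order=0
step 2: discover 2; path=0>2; order=0,2
step 3: discover 4; path=0>4; order=0,2,4
step 4: discover 1; path=0>4>1; order=0,2,4,1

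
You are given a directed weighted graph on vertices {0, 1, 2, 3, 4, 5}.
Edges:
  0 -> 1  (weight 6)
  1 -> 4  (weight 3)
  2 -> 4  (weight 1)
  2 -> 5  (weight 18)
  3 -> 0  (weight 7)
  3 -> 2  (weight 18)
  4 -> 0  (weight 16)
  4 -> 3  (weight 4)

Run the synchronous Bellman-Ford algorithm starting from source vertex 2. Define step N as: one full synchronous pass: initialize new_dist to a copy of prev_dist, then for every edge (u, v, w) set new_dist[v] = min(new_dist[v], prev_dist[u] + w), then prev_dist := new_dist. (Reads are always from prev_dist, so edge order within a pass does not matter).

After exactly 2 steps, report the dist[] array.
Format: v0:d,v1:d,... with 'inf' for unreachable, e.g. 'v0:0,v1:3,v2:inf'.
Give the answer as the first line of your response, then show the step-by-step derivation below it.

v0:17,v1:inf,v2:0,v3:5,v4:1,v5:18

step 1: dist = v0:inf,v1:inf,v2:0,v3:inf,v4:1,v5:18
step 2: dist = v0:17,v1:inf,v2:0,v3:5,v4:1,v5:18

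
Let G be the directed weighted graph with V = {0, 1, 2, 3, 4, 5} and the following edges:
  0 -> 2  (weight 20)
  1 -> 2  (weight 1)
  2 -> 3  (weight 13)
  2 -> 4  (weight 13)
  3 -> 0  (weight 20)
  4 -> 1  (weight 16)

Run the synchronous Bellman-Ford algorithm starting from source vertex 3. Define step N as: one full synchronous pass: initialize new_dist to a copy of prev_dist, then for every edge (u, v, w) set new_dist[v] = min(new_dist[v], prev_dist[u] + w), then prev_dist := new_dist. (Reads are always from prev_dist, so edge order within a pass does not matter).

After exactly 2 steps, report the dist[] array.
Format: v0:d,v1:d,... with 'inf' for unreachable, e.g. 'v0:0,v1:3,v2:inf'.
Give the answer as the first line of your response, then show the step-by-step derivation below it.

v0:20,v1:inf,v2:40,v3:0,v4:inf,v5:inf

step 1: dist = v0:20,v1:inf,v2:inf,v3:0,v4:inf,v5:inf
step 2: dist = v0:20,v1:inf,v2:40,v3:0,v4:inf,v5:inf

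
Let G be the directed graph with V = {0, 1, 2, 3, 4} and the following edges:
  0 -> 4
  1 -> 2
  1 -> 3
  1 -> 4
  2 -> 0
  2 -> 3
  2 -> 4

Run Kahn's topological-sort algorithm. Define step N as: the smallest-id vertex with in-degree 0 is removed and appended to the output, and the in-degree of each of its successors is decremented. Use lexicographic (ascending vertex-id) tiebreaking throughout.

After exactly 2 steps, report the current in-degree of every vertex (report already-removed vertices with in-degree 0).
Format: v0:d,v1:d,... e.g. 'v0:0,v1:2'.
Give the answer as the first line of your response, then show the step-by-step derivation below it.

v0:0,v1:0,v2:0,v3:0,v4:1

step 1: output 1; order=[1]; indeg=(1,0,0,1,2)
step 2: output 2; order=[1,2]; indeg=(0,0,0,0,1)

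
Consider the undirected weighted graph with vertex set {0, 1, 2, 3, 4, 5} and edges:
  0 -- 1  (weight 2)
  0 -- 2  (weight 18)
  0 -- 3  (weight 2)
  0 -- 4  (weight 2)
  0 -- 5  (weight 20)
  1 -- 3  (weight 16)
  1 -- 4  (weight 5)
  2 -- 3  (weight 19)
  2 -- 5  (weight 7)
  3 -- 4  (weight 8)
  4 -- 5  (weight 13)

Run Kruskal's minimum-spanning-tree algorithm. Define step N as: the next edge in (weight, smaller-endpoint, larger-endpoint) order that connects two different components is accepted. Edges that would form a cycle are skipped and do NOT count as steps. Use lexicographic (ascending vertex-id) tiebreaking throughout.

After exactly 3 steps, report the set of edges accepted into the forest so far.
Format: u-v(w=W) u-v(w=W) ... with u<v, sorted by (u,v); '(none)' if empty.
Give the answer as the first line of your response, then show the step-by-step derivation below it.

0-1(w=2) 0-3(w=2) 0-4(w=2)

step 1: add edge 0-1 (w=2); MST = {0-1(w=2)}
step 2: add edge 0-3 (w=2); MST = {0-1(w=2) 0-3(w=2)}
step 3: add edge 0-4 (w=2); MST = {0-1(w=2) 0-3(w=2) 0-4(w=2)}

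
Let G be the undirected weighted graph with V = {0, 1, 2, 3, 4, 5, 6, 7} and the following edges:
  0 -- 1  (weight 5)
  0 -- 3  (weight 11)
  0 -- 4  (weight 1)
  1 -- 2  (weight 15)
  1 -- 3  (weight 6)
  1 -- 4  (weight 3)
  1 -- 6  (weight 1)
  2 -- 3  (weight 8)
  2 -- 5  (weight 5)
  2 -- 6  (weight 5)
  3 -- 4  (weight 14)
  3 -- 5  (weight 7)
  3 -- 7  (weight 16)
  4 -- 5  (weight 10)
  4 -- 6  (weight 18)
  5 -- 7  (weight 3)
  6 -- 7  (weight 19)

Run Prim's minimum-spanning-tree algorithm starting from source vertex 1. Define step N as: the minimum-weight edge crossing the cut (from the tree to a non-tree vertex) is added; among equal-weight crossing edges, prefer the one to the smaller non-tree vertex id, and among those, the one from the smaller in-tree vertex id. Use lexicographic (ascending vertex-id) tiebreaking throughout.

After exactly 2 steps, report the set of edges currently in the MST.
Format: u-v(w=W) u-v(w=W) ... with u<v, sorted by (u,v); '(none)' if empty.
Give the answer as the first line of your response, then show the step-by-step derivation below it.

1-4(w=3) 1-6(w=1)

step 1: add edge 1-6 (w=1); MST = {1-6(w=1)}
step 2: add edge 1-4 (w=3); MST = {1-4(w=3) 1-6(w=1)}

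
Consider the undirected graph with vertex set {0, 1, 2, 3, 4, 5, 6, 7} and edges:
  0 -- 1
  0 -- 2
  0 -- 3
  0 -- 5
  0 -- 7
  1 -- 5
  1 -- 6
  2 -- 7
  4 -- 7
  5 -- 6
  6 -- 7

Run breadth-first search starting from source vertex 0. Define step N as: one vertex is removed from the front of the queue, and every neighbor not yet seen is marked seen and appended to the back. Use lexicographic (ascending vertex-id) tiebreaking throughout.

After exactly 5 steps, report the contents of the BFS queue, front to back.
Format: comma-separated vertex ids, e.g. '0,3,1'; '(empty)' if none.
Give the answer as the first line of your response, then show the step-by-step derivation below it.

7,6

step 1: dequeue 0; queue=[1,2,3,5,7]; order=0
step 2: dequeue 1; queue=[2,3,5,7,6]; order=0,1
step 3: dequeue 2; queue=[3,5,7,6]; order=0,1,2
step 4: dequeue 3; queue=[5,7,6]; order=0,1,2,3
step 5: dequeue 5; queue=[7,6]; order=0,1,2,3,5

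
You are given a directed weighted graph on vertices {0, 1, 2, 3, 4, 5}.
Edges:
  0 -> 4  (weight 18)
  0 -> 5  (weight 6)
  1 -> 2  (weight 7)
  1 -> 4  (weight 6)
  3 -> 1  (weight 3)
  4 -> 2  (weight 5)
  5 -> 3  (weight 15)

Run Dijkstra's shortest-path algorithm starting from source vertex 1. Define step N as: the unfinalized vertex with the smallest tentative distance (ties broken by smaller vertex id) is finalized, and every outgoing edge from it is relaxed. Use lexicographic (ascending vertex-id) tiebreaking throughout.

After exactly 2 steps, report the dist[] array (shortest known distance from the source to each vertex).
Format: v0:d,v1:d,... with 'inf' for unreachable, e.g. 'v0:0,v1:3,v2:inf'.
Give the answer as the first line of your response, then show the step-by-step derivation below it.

v0:inf,v1:0,v2:7,v3:inf,v4:6,v5:inf

step 1: dist = v0:inf,v1:0,v2:7,v3:inf,v4:6,v5:inf
step 2: dist = v0:inf,v1:0,v2:7,v3:inf,v4:6,v5:inf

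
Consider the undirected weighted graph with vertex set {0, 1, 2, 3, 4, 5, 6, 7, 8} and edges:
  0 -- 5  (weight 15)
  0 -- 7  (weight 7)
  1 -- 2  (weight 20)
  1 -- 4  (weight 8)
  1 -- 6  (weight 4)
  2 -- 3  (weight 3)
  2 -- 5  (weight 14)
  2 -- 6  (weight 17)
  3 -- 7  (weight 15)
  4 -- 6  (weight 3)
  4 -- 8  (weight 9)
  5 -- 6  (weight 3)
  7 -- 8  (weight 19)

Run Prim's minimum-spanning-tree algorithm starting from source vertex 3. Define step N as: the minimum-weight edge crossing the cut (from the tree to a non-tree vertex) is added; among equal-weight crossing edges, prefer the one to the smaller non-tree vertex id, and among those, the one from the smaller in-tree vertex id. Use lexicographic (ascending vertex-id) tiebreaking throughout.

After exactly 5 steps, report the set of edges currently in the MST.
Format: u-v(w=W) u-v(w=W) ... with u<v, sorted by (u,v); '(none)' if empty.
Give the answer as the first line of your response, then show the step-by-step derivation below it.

1-6(w=4) 2-3(w=3) 2-5(w=14) 4-6(w=3) 5-6(w=3)

step 1: add edge 2-3 (w=3); MST = {2-3(w=3)}
step 2: add edge 2-5 (w=14); MST = {2-3(w=3) 2-5(w=14)}
step 3: add edge 5-6 (w=3); MST = {2-3(w=3) 2-5(w=14) 5-6(w=3)}
step 4: add edge 4-6 (w=3); MST = {2-3(w=3) 2-5(w=14) 4-6(w=3) 5-6(w=3)}
step 5: add edge 1-6 (w=4); MST = {1-6(w=4) 2-3(w=3) 2-5(w=14) 4-6(w=3) 5-6(w=3)}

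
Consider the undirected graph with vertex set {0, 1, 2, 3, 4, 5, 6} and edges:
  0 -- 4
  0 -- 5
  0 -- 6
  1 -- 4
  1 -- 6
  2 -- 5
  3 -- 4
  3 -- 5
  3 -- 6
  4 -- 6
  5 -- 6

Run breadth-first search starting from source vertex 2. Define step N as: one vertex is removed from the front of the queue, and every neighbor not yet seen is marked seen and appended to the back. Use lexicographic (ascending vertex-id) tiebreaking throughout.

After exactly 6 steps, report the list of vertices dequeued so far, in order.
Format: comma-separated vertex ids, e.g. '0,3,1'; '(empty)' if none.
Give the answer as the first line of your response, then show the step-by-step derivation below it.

2,5,0,3,6,4

step 1: dequeue 2; queue=[5]; order=2
step 2: dequeue 5; queue=[0,3,6]; order=2,5
step 3: dequeue 0; queue=[3,6,4]; order=2,5,0
step 4: dequeue 3; queue=[6,4]; order=2,5,0,3
step 5: dequeue 6; queue=[4,1]; order=2,5,0,3,6
step 6: dequeue 4; queue=[1]; order=2,5,0,3,6,4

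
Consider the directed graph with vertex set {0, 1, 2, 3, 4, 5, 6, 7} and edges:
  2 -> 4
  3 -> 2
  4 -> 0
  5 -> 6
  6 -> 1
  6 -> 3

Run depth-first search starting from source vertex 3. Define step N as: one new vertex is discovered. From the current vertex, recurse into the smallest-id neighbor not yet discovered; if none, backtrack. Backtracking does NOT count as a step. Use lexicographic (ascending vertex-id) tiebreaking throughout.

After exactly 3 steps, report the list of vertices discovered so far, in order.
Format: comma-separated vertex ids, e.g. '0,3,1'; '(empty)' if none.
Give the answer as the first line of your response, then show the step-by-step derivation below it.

3,2,4

step 1: discover 3; path=3; order=3
step 2: discover 2; path=3>2; order=3,2
step 3: discover 4; path=3>2>4; order=3,2,4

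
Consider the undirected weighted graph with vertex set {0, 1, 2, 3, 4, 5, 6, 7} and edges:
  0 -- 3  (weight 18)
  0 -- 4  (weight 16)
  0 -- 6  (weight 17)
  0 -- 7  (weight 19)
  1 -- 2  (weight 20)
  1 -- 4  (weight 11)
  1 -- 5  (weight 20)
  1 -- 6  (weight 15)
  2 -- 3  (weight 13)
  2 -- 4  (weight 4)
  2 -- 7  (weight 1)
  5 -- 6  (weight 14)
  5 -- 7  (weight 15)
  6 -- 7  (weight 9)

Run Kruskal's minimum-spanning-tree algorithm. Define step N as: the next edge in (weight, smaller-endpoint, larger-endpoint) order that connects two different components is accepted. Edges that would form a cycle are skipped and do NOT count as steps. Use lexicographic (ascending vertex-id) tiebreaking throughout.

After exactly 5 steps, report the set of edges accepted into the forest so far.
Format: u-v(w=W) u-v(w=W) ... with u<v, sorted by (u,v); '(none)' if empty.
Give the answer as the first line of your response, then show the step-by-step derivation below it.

1-4(w=11) 2-3(w=13) 2-4(w=4) 2-7(w=1) 6-7(w=9)

step 1: add edge 2-7 (w=1); MST = {2-7(w=1)}
step 2: add edge 2-4 (w=4); MST = {2-4(w=4) 2-7(w=1)}
step 3: add edge 6-7 (w=9); MST = {2-4(w=4) 2-7(w=1) 6-7(w=9)}
step 4: add edge 1-4 (w=11); MST = {1-4(w=11) 2-4(w=4) 2-7(w=1) 6-7(w=9)}
step 5: add edge 2-3 (w=13); MST = {1-4(w=11) 2-3(w=13) 2-4(w=4) 2-7(w=1) 6-7(w=9)}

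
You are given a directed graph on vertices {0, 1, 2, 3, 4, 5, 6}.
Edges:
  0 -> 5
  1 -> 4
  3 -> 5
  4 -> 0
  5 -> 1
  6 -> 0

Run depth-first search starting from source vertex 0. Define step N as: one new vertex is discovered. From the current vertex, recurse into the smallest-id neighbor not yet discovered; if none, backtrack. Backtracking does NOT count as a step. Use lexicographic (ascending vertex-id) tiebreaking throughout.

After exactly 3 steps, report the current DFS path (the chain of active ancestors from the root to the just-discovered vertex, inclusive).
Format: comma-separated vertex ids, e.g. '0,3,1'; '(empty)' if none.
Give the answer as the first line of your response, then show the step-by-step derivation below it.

0,5,1

step 1: discover 0; path=0; order=0
step 2: discover 5; path=0>5; order=0,5
step 3: discover 1; path=0>5>1; order=0,5,1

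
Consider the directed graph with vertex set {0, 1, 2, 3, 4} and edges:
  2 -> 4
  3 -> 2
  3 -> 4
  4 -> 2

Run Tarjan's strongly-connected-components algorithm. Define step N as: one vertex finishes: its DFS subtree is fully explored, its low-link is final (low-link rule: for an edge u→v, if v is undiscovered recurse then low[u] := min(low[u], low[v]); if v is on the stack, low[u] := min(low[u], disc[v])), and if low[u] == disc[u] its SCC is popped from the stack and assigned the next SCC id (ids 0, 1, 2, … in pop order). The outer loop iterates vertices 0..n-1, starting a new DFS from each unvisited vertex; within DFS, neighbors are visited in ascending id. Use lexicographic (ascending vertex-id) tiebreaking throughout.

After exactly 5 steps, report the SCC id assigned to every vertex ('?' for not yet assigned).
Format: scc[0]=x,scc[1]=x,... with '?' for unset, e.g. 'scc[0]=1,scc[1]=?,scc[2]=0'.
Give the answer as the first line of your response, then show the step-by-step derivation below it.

scc[0]=0,scc[1]=1,scc[2]=2,scc[3]=3,scc[4]=2

step 1: low=(low[0]=0,low[1]=?,low[2]=?,low[3]=?,low[4]=?); scc=(scc[0]=0,scc[1]=?,scc[2]=?,scc[3]=?,scc[4]=?)
step 2: low=(low[0]=0,low[1]=1,low[2]=?,low[3]=?,low[4]=?); scc=(scc[0]=0,scc[1]=1,scc[2]=?,scc[3]=?,scc[4]=?)
step 3: low=(low[0]=0,low[1]=1,low[2]=2,low[3]=?,low[4]=2); scc=(scc[0]=0,scc[1]=1,scc[2]=?,scc[3]=?,scc[4]=?)
step 4: low=(low[0]=0,low[1]=1,low[2]=2,low[3]=?,low[4]=2); scc=(scc[0]=0,scc[1]=1,scc[2]=2,scc[3]=?,scc[4]=2)
step 5: low=(low[0]=0,low[1]=1,low[2]=2,low[3]=4,low[4]=2); scc=(scc[0]=0,scc[1]=1,scc[2]=2,scc[3]=3,scc[4]=2)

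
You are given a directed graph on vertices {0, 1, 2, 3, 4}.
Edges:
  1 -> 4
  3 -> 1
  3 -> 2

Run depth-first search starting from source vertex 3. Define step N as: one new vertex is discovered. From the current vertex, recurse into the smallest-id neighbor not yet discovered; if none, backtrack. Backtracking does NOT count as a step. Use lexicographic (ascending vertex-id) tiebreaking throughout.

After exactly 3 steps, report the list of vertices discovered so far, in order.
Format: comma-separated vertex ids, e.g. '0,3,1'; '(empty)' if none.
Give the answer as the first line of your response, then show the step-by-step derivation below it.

3,1,4

step 1: discover 3; path=3; order=3
step 2: discover 1; path=3>1; order=3,1
step 3: discover 4; path=3>1>4; order=3,1,4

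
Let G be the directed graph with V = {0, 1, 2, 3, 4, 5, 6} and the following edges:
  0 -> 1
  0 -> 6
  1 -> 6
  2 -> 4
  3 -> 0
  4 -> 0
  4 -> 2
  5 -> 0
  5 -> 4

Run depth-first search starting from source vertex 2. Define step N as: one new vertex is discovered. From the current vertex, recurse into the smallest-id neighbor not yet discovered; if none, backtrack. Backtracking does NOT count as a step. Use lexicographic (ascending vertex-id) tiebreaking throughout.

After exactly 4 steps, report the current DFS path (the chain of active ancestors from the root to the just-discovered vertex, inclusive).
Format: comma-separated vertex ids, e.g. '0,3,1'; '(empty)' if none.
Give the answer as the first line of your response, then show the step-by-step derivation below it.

2,4,0,1

step 1: discover 2; path=2; order=2
step 2: discover 4; path=2>4; order=2,4
step 3: discover 0; path=2>4>0; order=2,4,0
step 4: discover 1; path=2>4>0>1; order=2,4,0,1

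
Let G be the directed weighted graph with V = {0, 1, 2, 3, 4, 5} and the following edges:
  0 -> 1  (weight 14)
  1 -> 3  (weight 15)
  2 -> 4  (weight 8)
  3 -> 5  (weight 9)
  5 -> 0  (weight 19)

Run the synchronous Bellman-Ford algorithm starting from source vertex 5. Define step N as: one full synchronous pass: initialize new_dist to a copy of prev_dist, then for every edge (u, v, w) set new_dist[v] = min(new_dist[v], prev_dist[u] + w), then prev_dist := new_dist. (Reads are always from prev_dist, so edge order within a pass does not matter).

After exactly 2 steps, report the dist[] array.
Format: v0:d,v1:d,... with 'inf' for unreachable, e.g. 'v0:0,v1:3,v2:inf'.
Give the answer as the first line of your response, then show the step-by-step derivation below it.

v0:19,v1:33,v2:inf,v3:inf,v4:inf,v5:0

step 1: dist = v0:19,v1:inf,v2:inf,v3:inf,v4:inf,v5:0
step 2: dist = v0:19,v1:33,v2:inf,v3:inf,v4:inf,v5:0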